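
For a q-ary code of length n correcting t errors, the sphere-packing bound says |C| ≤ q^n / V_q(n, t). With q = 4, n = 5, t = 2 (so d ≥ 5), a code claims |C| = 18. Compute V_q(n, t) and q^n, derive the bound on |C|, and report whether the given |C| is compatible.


V_q(n, t) = 106, q^n = 1024, Hamming bound = 9, |C| = 18 > bound (violated).

Step 1: Compute V_q(n, t) = Σ_{j=0}^2 C(n, j) (q−1)^j.
  j = 0: C(5,0)·(3)^0 = 1·1 = 1.
  j = 1: C(5,1)·(3)^1 = 5·3 = 15.
  j = 2: C(5,2)·(3)^2 = 10·9 = 90.
  V_q(n, t) = 1 + 15 + 90 = 106.
Step 2: q^n = 4^5 = 1024.
Step 3: Hamming bound ⌊q^n / V_q(n,t)⌋ = ⌊1024/106⌋ = 9.
Step 4: Compare |C| = 18 to 9: violated.
The claimed |C| lies above the Hamming bound, so no 4-ary code of length 5 with d ≥ 5 can have 18 codewords.


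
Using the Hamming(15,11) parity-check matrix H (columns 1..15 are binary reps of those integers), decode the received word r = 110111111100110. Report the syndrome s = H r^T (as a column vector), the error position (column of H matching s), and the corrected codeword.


s = (1, 0, 1, 1)^T, error position = 11, corrected codeword c = 110111111110110

Compute s = H r^T mod 2 one row at a time:
  s_1 = 1 + 1 + 1 + 0 + 0 + 1 + 1 + 0 = 5 ≡ 1 (mod 2).
  s_2 = 1 + 1 + 1 + 1 + 0 + 1 + 1 + 0 = 6 ≡ 0 (mod 2).
  s_3 = 1 + 0 + 1 + 1 + 1 + 0 + 1 + 0 = 5 ≡ 1 (mod 2).
  s_4 = 1 + 0 + 1 + 1 + 1 + 0 + 1 + 0 = 5 ≡ 1 (mod 2).
s = (1, 0, 1, 1)^T — this equals column 11 of H (binary 1011), so error is at position 11.
Correct: flip bit 11 of r = 110111111100110 to get c = 110111111110110.


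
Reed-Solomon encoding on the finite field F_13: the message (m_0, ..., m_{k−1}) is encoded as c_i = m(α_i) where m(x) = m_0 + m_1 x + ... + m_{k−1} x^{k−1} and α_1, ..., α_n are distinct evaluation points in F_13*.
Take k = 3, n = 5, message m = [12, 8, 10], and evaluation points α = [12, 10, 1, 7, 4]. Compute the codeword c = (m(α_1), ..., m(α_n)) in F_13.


c = [1, 0, 4, 12, 9]

Message polynomial: m(x) = 12 + 8·x + 10·x^2 (mod 13).
For each evaluation point α_i, compute m(α_i) mod 13:
  α_1 = 12: Horner steps 10 → 11 → 1, so m(12) = 1.
  α_2 = 10: Horner steps 10 → 4 → 0, so m(10) = 0.
  α_3 = 1: Horner steps 10 → 5 → 4, so m(1) = 4.
  α_4 = 7: Horner steps 10 → 0 → 12, so m(7) = 12.
  α_5 = 4: Horner steps 10 → 9 → 9, so m(4) = 9.
Codeword c = [1, 0, 4, 12, 9] ∈ F_13^5.


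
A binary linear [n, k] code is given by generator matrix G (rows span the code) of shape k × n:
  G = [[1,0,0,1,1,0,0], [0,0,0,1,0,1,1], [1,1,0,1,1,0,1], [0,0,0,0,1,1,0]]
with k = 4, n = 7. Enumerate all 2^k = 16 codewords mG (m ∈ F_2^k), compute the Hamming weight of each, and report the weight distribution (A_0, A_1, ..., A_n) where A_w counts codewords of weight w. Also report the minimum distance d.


Weight distribution: A_0 = 1, A_2 = 4, A_3 = 6, A_4 = 3, A_5 = 2. Minimum distance d = 2.

Enumerate all 2^4 = 16 messages m ∈ F_2^4.
For each, compute codeword c = mG in F_2^7, then tally its weight.
  m = 0000 → c = 0000000, weight = 0.
  m = 1000 → c = 1001100, weight = 3.
  m = 0100 → c = 0001011, weight = 3.
  m = 1100 → c = 1000111, weight = 4.
  m = 0010 → c = 1101101, weight = 5.
  m = 1010 → c = 0100001, weight = 2.
  m = 0110 → c = 1100110, weight = 4.
  m = 1110 → c = 0101010, weight = 3.
  m = 0001 → c = 0000110, weight = 2.
  m = 1001 → c = 1001010, weight = 3.
  m = 0101 → c = 0001101, weight = 3.
  m = 1101 → c = 1000001, weight = 2.
  m = 0011 → c = 1101011, weight = 5.
  m = 1011 → c = 0100111, weight = 4.
  m = 0111 → c = 1100000, weight = 2.
  m = 1111 → c = 0101100, weight = 3.
Tally weights:
  weight 0: 1 codewords.
  weight 2: 4 codewords.
  weight 3: 6 codewords.
  weight 4: 3 codewords.
  weight 5: 2 codewords.
Minimum distance d = smallest w > 0 with A_w > 0 = 2.
Sanity: Σ A_w = 16 = 2^4 = 16 ✓.


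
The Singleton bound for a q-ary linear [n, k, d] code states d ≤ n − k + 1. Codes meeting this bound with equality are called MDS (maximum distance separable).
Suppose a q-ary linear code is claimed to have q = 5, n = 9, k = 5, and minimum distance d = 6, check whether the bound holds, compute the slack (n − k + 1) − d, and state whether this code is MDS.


Singleton RHS = n − k + 1 = 5, slack = -1, bound violated (no such code; not MDS).

Singleton bound: d ≤ n − k + 1.
Here n = 9, k = 5, so n − k + 1 = 5.
Given d = 6, check d ≤ 5: NO.
Slack = (n − k + 1) − d = -1.
The slack is negative: d = 6 exceeds n − k + 1 = 5 by 1, so the Singleton bound is violated and no linear [9, 5, 6]_5 code can exist. In particular it is not MDS (MDS requires d = n − k + 1 exactly).
Description: the claimed parameters are [9, 5, 6]_5; such a code would be impossible (violates the Singleton bound).


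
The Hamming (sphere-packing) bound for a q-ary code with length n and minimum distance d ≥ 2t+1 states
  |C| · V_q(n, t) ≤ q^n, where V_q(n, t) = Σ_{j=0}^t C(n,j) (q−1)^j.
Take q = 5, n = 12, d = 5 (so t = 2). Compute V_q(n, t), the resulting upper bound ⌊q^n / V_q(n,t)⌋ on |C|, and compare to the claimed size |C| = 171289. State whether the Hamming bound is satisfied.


V_q(n, t) = 1105, q^n = 244140625, Hamming bound = 220941, |C| = 171289 ≤ bound (satisfied).

Step 1: Compute V_q(n, t) = Σ_{j=0}^2 C(n, j) (q−1)^j.
  j = 0: C(12,0)·(4)^0 = 1·1 = 1.
  j = 1: C(12,1)·(4)^1 = 12·4 = 48.
  j = 2: C(12,2)·(4)^2 = 66·16 = 1056.
  V_q(n, t) = 1 + 48 + 1056 = 1105.
Step 2: q^n = 5^12 = 244140625.
Step 3: Hamming bound ⌊q^n / V_q(n,t)⌋ = ⌊244140625/1105⌋ = 220941.
Step 4: Compare |C| = 171289 to 220941: satisfied.
The claimed |C| lies below the Hamming bound.


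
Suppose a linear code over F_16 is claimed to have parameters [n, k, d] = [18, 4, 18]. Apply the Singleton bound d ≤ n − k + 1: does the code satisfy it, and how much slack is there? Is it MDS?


Singleton RHS = n − k + 1 = 15, slack = -3, bound violated (no such code; not MDS).

Singleton bound: d ≤ n − k + 1.
Here n = 18, k = 4, so n − k + 1 = 15.
Given d = 18, check d ≤ 15: NO.
Slack = (n − k + 1) − d = -3.
The slack is negative: d = 18 exceeds n − k + 1 = 15 by 3, so the Singleton bound is violated and no linear [18, 4, 18]_16 code can exist. In particular it is not MDS (MDS requires d = n − k + 1 exactly).
Description: the claimed parameters are [18, 4, 18]_16; such a code would be impossible (violates the Singleton bound).


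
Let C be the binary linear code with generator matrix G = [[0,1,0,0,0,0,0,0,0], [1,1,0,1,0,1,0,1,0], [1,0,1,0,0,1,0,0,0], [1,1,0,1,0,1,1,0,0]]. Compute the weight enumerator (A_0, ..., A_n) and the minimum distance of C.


Weight distribution: A_0 = 1, A_1 = 1, A_2 = 1, A_3 = 4, A_4 = 5, A_5 = 3, A_6 = 1. Minimum distance d = 1.

Enumerate all 2^4 = 16 messages m ∈ F_2^4.
For each, compute codeword c = mG in F_2^9, then tally its weight.
  m = 0000 → c = 000000000, weight = 0.
  m = 1000 → c = 010000000, weight = 1.
  m = 0100 → c = 110101010, weight = 5.
  m = 1100 → c = 100101010, weight = 4.
  m = 0010 → c = 101001000, weight = 3.
  m = 1010 → c = 111001000, weight = 4.
  m = 0110 → c = 011100010, weight = 4.
  m = 1110 → c = 001100010, weight = 3.
  m = 0001 → c = 110101100, weight = 5.
  m = 1001 → c = 100101100, weight = 4.
  m = 0101 → c = 000000110, weight = 2.
  m = 1101 → c = 010000110, weight = 3.
  m = 0011 → c = 011100100, weight = 4.
  m = 1011 → c = 001100100, weight = 3.
  m = 0111 → c = 101001110, weight = 5.
  m = 1111 → c = 111001110, weight = 6.
Tally weights:
  weight 0: 1 codewords.
  weight 1: 1 codewords.
  weight 2: 1 codewords.
  weight 3: 4 codewords.
  weight 4: 5 codewords.
  weight 5: 3 codewords.
  weight 6: 1 codewords.
Minimum distance d = smallest w > 0 with A_w > 0 = 1.
Sanity: Σ A_w = 16 = 2^4 = 16 ✓.


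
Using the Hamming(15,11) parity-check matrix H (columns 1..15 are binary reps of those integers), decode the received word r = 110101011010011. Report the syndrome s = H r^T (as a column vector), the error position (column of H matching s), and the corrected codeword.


s = (1, 0, 1, 0)^T, error position = 10, corrected codeword c = 110101011110011

Compute s = H r^T mod 2 one row at a time:
  s_1 = 1 + 1 + 0 + 1 + 0 + 0 + 1 + 1 = 5 ≡ 1 (mod 2).
  s_2 = 1 + 0 + 1 + 0 + 0 + 0 + 1 + 1 = 4 ≡ 0 (mod 2).
  s_3 = 1 + 0 + 1 + 0 + 0 + 1 + 1 + 1 = 5 ≡ 1 (mod 2).
  s_4 = 1 + 0 + 0 + 0 + 1 + 1 + 0 + 1 = 4 ≡ 0 (mod 2).
s = (1, 0, 1, 0)^T — this equals column 10 of H (binary 1010), so error is at position 10.
Correct: flip bit 10 of r = 110101011010011 to get c = 110101011110011.


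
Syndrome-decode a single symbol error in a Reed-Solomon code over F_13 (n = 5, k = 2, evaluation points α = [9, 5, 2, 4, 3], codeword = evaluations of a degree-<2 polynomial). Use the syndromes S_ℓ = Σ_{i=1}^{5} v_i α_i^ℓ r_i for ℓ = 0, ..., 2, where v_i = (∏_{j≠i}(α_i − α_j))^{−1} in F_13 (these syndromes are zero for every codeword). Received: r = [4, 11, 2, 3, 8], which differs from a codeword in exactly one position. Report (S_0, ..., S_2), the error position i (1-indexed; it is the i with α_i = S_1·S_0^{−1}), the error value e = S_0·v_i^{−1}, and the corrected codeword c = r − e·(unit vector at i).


S = (5, 10, 7), error at position 3, error magnitude e = 2, c = [4, 11, 0, 3, 8].

Step 1: column multipliers v_i = (∏_{j≠i}(α_i − α_j))^{−1} mod 13.
  i = 1 (α = 9): (9−5)(9−2)(9−4)(9−3) = 4·7·5·6 = 840 ≡ 8, so v_1 = 8^{−1} = 5 (mod 13).
  i = 2 (α = 5): (5−9)(5−2)(5−4)(5−3) = (−4)·3·1·2 = −24 ≡ 2, so v_2 = 2^{−1} = 7 (mod 13).
  i = 3 (α = 2): (2−9)(2−5)(2−4)(2−3) = (−7)·(−3)·(−2)·(−1) = 42 ≡ 3, so v_3 = 3^{−1} = 9 (mod 13).
  i = 4 (α = 4): (4−9)(4−5)(4−2)(4−3) = (−5)·(−1)·2·1 = 10 ≡ 10, so v_4 = 10^{−1} = 4 (mod 13).
  i = 5 (α = 3): (3−9)(3−5)(3−2)(3−4) = (−6)·(−2)·1·(−1) = −12 ≡ 1, so v_5 = 1^{−1} = 1 (mod 13).
  v = [5, 7, 9, 4, 1].
Step 2: syndromes of r = [4, 11, 2, 3, 8] (all sums mod 13).
  S_0 = Σ v_i r_i = 5·4 + 7·11 + 9·2 + 4·3 + 1·8 = 135 ≡ 5.
  S_1 = Σ v_i α_i r_i = 5·9·4 + 7·5·11 + 9·2·2 + 4·4·3 + 1·3·8 = 673 ≡ 10.
  α_i^2 mod 13 = [3, 12, 4, 3, 9].
  S_2 = Σ v_i α_i^2 r_i = 5·3·4 + 7·12·11 + 9·4·2 + 4·3·3 + 1·9·8 = 1164 ≡ 7.
  S = (5, 10, 7) ≠ 0, so r is not a codeword (an error is present).
Step 3: locate the error. For a single error e at position i, S_ℓ = v_i·e·α_i^ℓ, so α_err = S_1/S_0.
  S_0^{−1} = 5^{−1} = 8 (mod 13), so α_err = 10·8 = 80 ≡ 2 = α_3. Error position i = 3.
  Consistency check: S_2/S_1 = 7·4 = 28 ≡ 2 = α_err ✓ (single-error assumption holds).
Step 4: error magnitude e = S_0/v_3 = S_0·∏_{j≠3}(α_3 − α_j) = 5·3 = 15 ≡ 2 (mod 13).
Step 5: correct position 3: c_3 = r_3 − e = 2 − 2 ≡ 0 (mod 13). Hence c = [4, 11, 0, 3, 8].
  Check: interpolating c through the α_i gives m(x) = 10 + 8·x (degree < 2) with m(α_i) = c_i for every i, so c is indeed a codeword.


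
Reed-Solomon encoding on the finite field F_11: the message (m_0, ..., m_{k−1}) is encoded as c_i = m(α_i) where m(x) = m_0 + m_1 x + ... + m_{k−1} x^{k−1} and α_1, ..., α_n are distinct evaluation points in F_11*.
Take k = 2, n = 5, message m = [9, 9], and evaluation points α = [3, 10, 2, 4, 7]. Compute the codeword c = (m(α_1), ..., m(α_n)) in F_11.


c = [3, 0, 5, 1, 6]

Message polynomial: m(x) = 9 + 9·x (mod 11).
For each evaluation point α_i, compute m(α_i) mod 11:
  α_1 = 3: Horner steps 9 → 3, so m(3) = 3.
  α_2 = 10: Horner steps 9 → 0, so m(10) = 0.
  α_3 = 2: Horner steps 9 → 5, so m(2) = 5.
  α_4 = 4: Horner steps 9 → 1, so m(4) = 1.
  α_5 = 7: Horner steps 9 → 6, so m(7) = 6.
Codeword c = [3, 0, 5, 1, 6] ∈ F_11^5.


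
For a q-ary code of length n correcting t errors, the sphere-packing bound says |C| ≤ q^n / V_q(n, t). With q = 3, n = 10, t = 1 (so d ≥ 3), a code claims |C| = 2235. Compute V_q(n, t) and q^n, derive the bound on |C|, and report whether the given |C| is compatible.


V_q(n, t) = 21, q^n = 59049, Hamming bound = 2811, |C| = 2235 ≤ bound (satisfied).

Step 1: Compute V_q(n, t) = Σ_{j=0}^1 C(n, j) (q−1)^j.
  j = 0: C(10,0)·(2)^0 = 1·1 = 1.
  j = 1: C(10,1)·(2)^1 = 10·2 = 20.
  V_q(n, t) = 1 + 20 = 21.
Step 2: q^n = 3^10 = 59049.
Step 3: Hamming bound ⌊q^n / V_q(n,t)⌋ = ⌊59049/21⌋ = 2811.
Step 4: Compare |C| = 2235 to 2811: satisfied.
The claimed |C| lies below the Hamming bound.


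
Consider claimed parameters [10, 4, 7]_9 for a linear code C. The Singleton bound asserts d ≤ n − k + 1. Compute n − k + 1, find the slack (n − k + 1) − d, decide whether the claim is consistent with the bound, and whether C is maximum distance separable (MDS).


Singleton RHS = n − k + 1 = 7, slack = 0, bound satisfied, MDS.

Singleton bound: d ≤ n − k + 1.
Here n = 10, k = 4, so n − k + 1 = 7.
Given d = 7, check d ≤ 7: YES.
Slack = (n − k + 1) − d = 0.
The code is MDS (slack = 0).
Description: the claimed parameters are [10, 4, 7]_9; such a code would be MDS (meets Singleton bound).


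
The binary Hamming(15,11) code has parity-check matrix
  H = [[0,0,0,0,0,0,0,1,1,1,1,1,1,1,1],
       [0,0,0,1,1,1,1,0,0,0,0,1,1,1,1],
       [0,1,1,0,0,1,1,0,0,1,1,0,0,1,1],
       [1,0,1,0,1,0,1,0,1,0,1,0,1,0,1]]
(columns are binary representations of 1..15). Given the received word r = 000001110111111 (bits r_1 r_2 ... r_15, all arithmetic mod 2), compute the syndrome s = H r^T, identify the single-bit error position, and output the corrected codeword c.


s = (1, 0, 0, 0)^T, error position = 8, corrected codeword c = 000001100111111

Compute s = H r^T mod 2 one row at a time:
  s_1 = 1 + 0 + 1 + 1 + 1 + 1 + 1 + 1 = 7 ≡ 1 (mod 2).
  s_2 = 0 + 0 + 1 + 1 + 1 + 1 + 1 + 1 = 6 ≡ 0 (mod 2).
  s_3 = 0 + 0 + 1 + 1 + 1 + 1 + 1 + 1 = 6 ≡ 0 (mod 2).
  s_4 = 0 + 0 + 0 + 1 + 0 + 1 + 1 + 1 = 4 ≡ 0 (mod 2).
s = (1, 0, 0, 0)^T — this equals column 8 of H (binary 1000), so error is at position 8.
Correct: flip bit 8 of r = 000001110111111 to get c = 000001100111111.


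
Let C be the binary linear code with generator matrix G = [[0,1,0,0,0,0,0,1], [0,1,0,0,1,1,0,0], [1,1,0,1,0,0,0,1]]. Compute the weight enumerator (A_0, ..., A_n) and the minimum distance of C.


Weight distribution: A_0 = 1, A_2 = 2, A_3 = 2, A_4 = 1, A_5 = 2. Minimum distance d = 2.

Enumerate all 2^3 = 8 messages m ∈ F_2^3.
For each, compute codeword c = mG in F_2^8, then tally its weight.
  m = 000 → c = 00000000, weight = 0.
  m = 100 → c = 01000001, weight = 2.
  m = 010 → c = 01001100, weight = 3.
  m = 110 → c = 00001101, weight = 3.
  m = 001 → c = 11010001, weight = 4.
  m = 101 → c = 10010000, weight = 2.
  m = 011 → c = 10011101, weight = 5.
  m = 111 → c = 11011100, weight = 5.
Tally weights:
  weight 0: 1 codewords.
  weight 2: 2 codewords.
  weight 3: 2 codewords.
  weight 4: 1 codewords.
  weight 5: 2 codewords.
Minimum distance d = smallest w > 0 with A_w > 0 = 2.
Sanity: Σ A_w = 8 = 2^3 = 8 ✓.


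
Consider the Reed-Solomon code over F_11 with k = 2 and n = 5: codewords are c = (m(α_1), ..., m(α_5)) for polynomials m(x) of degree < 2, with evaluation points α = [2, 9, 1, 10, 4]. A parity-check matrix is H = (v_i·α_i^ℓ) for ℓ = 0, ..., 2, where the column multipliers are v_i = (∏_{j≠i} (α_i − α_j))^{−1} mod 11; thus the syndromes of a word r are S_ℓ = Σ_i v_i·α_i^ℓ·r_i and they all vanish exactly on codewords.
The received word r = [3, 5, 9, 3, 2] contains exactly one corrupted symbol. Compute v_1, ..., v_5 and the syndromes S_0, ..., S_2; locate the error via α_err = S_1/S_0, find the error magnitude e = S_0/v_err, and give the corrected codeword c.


S = (5, 6, 5), error at position 4, error magnitude e = 4, c = [3, 5, 9, 10, 2].

Step 1: column multipliers v_i = (∏_{j≠i}(α_i − α_j))^{−1} mod 11.
  i = 1 (α = 2): (2−9)(2−1)(2−10)(2−4) = (−7)·1·(−8)·(−2) = −112 ≡ 9, so v_1 = 9^{−1} = 5 (mod 11).
  i = 2 (α = 9): (9−2)(9−1)(9−10)(9−4) = 7·8·(−1)·5 = −280 ≡ 6, so v_2 = 6^{−1} = 2 (mod 11).
  i = 3 (α = 1): (1−2)(1−9)(1−10)(1−4) = (−1)·(−8)·(−9)·(−3) = 216 ≡ 7, so v_3 = 7^{−1} = 8 (mod 11).
  i = 4 (α = 10): (10−2)(10−9)(10−1)(10−4) = 8·1·9·6 = 432 ≡ 3, so v_4 = 3^{−1} = 4 (mod 11).
  i = 5 (α = 4): (4−2)(4−9)(4−1)(4−10) = 2·(−5)·3·(−6) = 180 ≡ 4, so v_5 = 4^{−1} = 3 (mod 11).
  v = [5, 2, 8, 4, 3].
Step 2: syndromes of r = [3, 5, 9, 3, 2] (all sums mod 11).
  S_0 = Σ v_i r_i = 5·3 + 2·5 + 8·9 + 4·3 + 3·2 = 115 ≡ 5.
  S_1 = Σ v_i α_i r_i = 5·2·3 + 2·9·5 + 8·1·9 + 4·10·3 + 3·4·2 = 336 ≡ 6.
  α_i^2 mod 11 = [4, 4, 1, 1, 5].
  S_2 = Σ v_i α_i^2 r_i = 5·4·3 + 2·4·5 + 8·1·9 + 4·1·3 + 3·5·2 = 214 ≡ 5.
  S = (5, 6, 5) ≠ 0, so r is not a codeword (an error is present).
Step 3: locate the error. For a single error e at position i, S_ℓ = v_i·e·α_i^ℓ, so α_err = S_1/S_0.
  S_0^{−1} = 5^{−1} = 9 (mod 11), so α_err = 6·9 = 54 ≡ 10 = α_4. Error position i = 4.
  Consistency check: S_2/S_1 = 5·2 = 10 ≡ 10 = α_err ✓ (single-error assumption holds).
Step 4: error magnitude e = S_0/v_4 = S_0·∏_{j≠4}(α_4 − α_j) = 5·3 = 15 ≡ 4 (mod 11).
Step 5: correct position 4: c_4 = r_4 − e = 3 − 4 ≡ 10 (mod 11). Hence c = [3, 5, 9, 10, 2].
  Check: interpolating c through the α_i gives m(x) = 4 + 5·x (degree < 2) with m(α_i) = c_i for every i, so c is indeed a codeword.


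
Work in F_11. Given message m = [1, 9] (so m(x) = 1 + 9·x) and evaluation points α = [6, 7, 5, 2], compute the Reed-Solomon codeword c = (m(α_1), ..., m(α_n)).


c = [0, 9, 2, 8]

Message polynomial: m(x) = 1 + 9·x (mod 11).
For each evaluation point α_i, compute m(α_i) mod 11:
  α_1 = 6: Horner steps 9 → 0, so m(6) = 0.
  α_2 = 7: Horner steps 9 → 9, so m(7) = 9.
  α_3 = 5: Horner steps 9 → 2, so m(5) = 2.
  α_4 = 2: Horner steps 9 → 8, so m(2) = 8.
Codeword c = [0, 9, 2, 8] ∈ F_11^4.


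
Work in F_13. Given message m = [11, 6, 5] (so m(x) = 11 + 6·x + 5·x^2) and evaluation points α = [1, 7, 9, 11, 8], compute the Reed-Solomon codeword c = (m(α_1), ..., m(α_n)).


c = [9, 12, 2, 6, 2]

Message polynomial: m(x) = 11 + 6·x + 5·x^2 (mod 13).
For each evaluation point α_i, compute m(α_i) mod 13:
  α_1 = 1: Horner steps 5 → 11 → 9, so m(1) = 9.
  α_2 = 7: Horner steps 5 → 2 → 12, so m(7) = 12.
  α_3 = 9: Horner steps 5 → 12 → 2, so m(9) = 2.
  α_4 = 11: Horner steps 5 → 9 → 6, so m(11) = 6.
  α_5 = 8: Horner steps 5 → 7 → 2, so m(8) = 2.
Codeword c = [9, 12, 2, 6, 2] ∈ F_13^5.


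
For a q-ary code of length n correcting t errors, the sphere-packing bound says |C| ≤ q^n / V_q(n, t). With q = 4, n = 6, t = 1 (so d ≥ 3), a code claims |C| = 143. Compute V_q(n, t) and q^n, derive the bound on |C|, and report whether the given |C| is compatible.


V_q(n, t) = 19, q^n = 4096, Hamming bound = 215, |C| = 143 ≤ bound (satisfied).

Step 1: Compute V_q(n, t) = Σ_{j=0}^1 C(n, j) (q−1)^j.
  j = 0: C(6,0)·(3)^0 = 1·1 = 1.
  j = 1: C(6,1)·(3)^1 = 6·3 = 18.
  V_q(n, t) = 1 + 18 = 19.
Step 2: q^n = 4^6 = 4096.
Step 3: Hamming bound ⌊q^n / V_q(n,t)⌋ = ⌊4096/19⌋ = 215.
Step 4: Compare |C| = 143 to 215: satisfied.
The claimed |C| lies below the Hamming bound.


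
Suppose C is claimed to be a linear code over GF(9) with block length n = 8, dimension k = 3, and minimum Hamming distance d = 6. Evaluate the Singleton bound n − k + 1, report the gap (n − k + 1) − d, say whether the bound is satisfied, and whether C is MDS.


Singleton RHS = n − k + 1 = 6, slack = 0, bound satisfied, MDS.

Singleton bound: d ≤ n − k + 1.
Here n = 8, k = 3, so n − k + 1 = 6.
Given d = 6, check d ≤ 6: YES.
Slack = (n − k + 1) − d = 0.
The code is MDS (slack = 0).
Description: the claimed parameters are [8, 3, 6]_9; such a code would be MDS (meets Singleton bound).


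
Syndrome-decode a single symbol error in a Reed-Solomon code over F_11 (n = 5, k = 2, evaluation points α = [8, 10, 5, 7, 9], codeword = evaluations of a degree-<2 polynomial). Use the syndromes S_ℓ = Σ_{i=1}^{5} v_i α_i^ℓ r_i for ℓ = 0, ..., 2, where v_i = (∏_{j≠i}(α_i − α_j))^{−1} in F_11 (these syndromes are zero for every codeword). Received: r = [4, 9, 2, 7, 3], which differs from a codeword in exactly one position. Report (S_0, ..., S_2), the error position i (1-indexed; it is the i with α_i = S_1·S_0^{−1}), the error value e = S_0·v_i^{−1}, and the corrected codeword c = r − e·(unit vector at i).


S = (8, 6, 10), error at position 5, error magnitude e = 2, c = [4, 9, 2, 7, 1].

Step 1: column multipliers v_i = (∏_{j≠i}(α_i − α_j))^{−1} mod 11.
  i = 1 (α = 8): (8−10)(8−5)(8−7)(8−9) = (−2)·3·1·(−1) = 6 ≡ 6, so v_1 = 6^{−1} = 2 (mod 11).
  i = 2 (α = 10): (10−8)(10−5)(10−7)(10−9) = 2·5·3·1 = 30 ≡ 8, so v_2 = 8^{−1} = 7 (mod 11).
  i = 3 (α = 5): (5−8)(5−10)(5−7)(5−9) = (−3)·(−5)·(−2)·(−4) = 120 ≡ 10, so v_3 = 10^{−1} = 10 (mod 11).
  i = 4 (α = 7): (7−8)(7−10)(7−5)(7−9) = (−1)·(−3)·2·(−2) = −12 ≡ 10, so v_4 = 10^{−1} = 10 (mod 11).
  i = 5 (α = 9): (9−8)(9−10)(9−5)(9−7) = 1·(−1)·4·2 = −8 ≡ 3, so v_5 = 3^{−1} = 4 (mod 11).
  v = [2, 7, 10, 10, 4].
Step 2: syndromes of r = [4, 9, 2, 7, 3] (all sums mod 11).
  S_0 = Σ v_i r_i = 2·4 + 7·9 + 10·2 + 10·7 + 4·3 = 173 ≡ 8.
  S_1 = Σ v_i α_i r_i = 2·8·4 + 7·10·9 + 10·5·2 + 10·7·7 + 4·9·3 = 1392 ≡ 6.
  α_i^2 mod 11 = [9, 1, 3, 5, 4].
  S_2 = Σ v_i α_i^2 r_i = 2·9·4 + 7·1·9 + 10·3·2 + 10·5·7 + 4·4·3 = 593 ≡ 10.
  S = (8, 6, 10) ≠ 0, so r is not a codeword (an error is present).
Step 3: locate the error. For a single error e at position i, S_ℓ = v_i·e·α_i^ℓ, so α_err = S_1/S_0.
  S_0^{−1} = 8^{−1} = 7 (mod 11), so α_err = 6·7 = 42 ≡ 9 = α_5. Error position i = 5.
  Consistency check: S_2/S_1 = 10·2 = 20 ≡ 9 = α_err ✓ (single-error assumption holds).
Step 4: error magnitude e = S_0/v_5 = S_0·∏_{j≠5}(α_5 − α_j) = 8·3 = 24 ≡ 2 (mod 11).
Step 5: correct position 5: c_5 = r_5 − e = 3 − 2 ≡ 1 (mod 11). Hence c = [4, 9, 2, 7, 1].
  Check: interpolating c through the α_i gives m(x) = 6 + 8·x (degree < 2) with m(α_i) = c_i for every i, so c is indeed a codeword.


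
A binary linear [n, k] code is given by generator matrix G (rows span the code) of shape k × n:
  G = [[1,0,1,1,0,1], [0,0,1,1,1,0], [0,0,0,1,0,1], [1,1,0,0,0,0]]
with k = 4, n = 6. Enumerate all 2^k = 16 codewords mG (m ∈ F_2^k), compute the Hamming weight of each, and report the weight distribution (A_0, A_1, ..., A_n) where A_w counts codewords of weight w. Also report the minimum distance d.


Weight distribution: A_0 = 1, A_2 = 4, A_3 = 6, A_4 = 3, A_5 = 2. Minimum distance d = 2.

Enumerate all 2^4 = 16 messages m ∈ F_2^4.
For each, compute codeword c = mG in F_2^6, then tally its weight.
  m = 0000 → c = 000000, weight = 0.
  m = 1000 → c = 101101, weight = 4.
  m = 0100 → c = 001110, weight = 3.
  m = 1100 → c = 100011, weight = 3.
  m = 0010 → c = 000101, weight = 2.
  m = 1010 → c = 101000, weight = 2.
  m = 0110 → c = 001011, weight = 3.
  m = 1110 → c = 100110, weight = 3.
  m = 0001 → c = 110000, weight = 2.
  m = 1001 → c = 011101, weight = 4.
  m = 0101 → c = 111110, weight = 5.
  m = 1101 → c = 010011, weight = 3.
  m = 0011 → c = 110101, weight = 4.
  m = 1011 → c = 011000, weight = 2.
  m = 0111 → c = 111011, weight = 5.
  m = 1111 → c = 010110, weight = 3.
Tally weights:
  weight 0: 1 codewords.
  weight 2: 4 codewords.
  weight 3: 6 codewords.
  weight 4: 3 codewords.
  weight 5: 2 codewords.
Minimum distance d = smallest w > 0 with A_w > 0 = 2.
Sanity: Σ A_w = 16 = 2^4 = 16 ✓.


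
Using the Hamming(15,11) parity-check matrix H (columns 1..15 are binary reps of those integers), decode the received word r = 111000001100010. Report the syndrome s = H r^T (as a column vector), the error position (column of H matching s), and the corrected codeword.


s = (1, 1, 0, 1)^T, error position = 13, corrected codeword c = 111000001100110

Compute s = H r^T mod 2 one row at a time:
  s_1 = 0 + 1 + 1 + 0 + 0 + 0 + 1 + 0 = 3 ≡ 1 (mod 2).
  s_2 = 0 + 0 + 0 + 0 + 0 + 0 + 1 + 0 = 1 ≡ 1 (mod 2).
  s_3 = 1 + 1 + 0 + 0 + 1 + 0 + 1 + 0 = 4 ≡ 0 (mod 2).
  s_4 = 1 + 1 + 0 + 0 + 1 + 0 + 0 + 0 = 3 ≡ 1 (mod 2).
s = (1, 1, 0, 1)^T — this equals column 13 of H (binary 1101), so error is at position 13.
Correct: flip bit 13 of r = 111000001100010 to get c = 111000001100110.


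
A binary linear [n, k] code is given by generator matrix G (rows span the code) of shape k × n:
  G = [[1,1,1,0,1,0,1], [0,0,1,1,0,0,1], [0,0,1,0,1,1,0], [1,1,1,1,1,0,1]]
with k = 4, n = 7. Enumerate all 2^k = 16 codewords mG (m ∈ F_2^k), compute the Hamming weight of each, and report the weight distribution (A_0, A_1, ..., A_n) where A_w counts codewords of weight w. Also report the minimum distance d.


Weight distribution: A_0 = 1, A_1 = 1, A_2 = 1, A_3 = 4, A_4 = 5, A_5 = 3, A_6 = 1. Minimum distance d = 1.

Enumerate all 2^4 = 16 messages m ∈ F_2^4.
For each, compute codeword c = mG in F_2^7, then tally its weight.
  m = 0000 → c = 0000000, weight = 0.
  m = 1000 → c = 1110101, weight = 5.
  m = 0100 → c = 0011001, weight = 3.
  m = 1100 → c = 1101100, weight = 4.
  m = 0010 → c = 0010110, weight = 3.
  m = 1010 → c = 1100011, weight = 4.
  m = 0110 → c = 0001111, weight = 4.
  m = 1110 → c = 1111010, weight = 5.
  m = 0001 → c = 1111101, weight = 6.
  m = 1001 → c = 0001000, weight = 1.
  m = 0101 → c = 1100100, weight = 3.
  m = 1101 → c = 0010001, weight = 2.
  m = 0011 → c = 1101011, weight = 5.
  m = 1011 → c = 0011110, weight = 4.
  m = 0111 → c = 1110010, weight = 4.
  m = 1111 → c = 0000111, weight = 3.
Tally weights:
  weight 0: 1 codewords.
  weight 1: 1 codewords.
  weight 2: 1 codewords.
  weight 3: 4 codewords.
  weight 4: 5 codewords.
  weight 5: 3 codewords.
  weight 6: 1 codewords.
Minimum distance d = smallest w > 0 with A_w > 0 = 1.
Sanity: Σ A_w = 16 = 2^4 = 16 ✓.


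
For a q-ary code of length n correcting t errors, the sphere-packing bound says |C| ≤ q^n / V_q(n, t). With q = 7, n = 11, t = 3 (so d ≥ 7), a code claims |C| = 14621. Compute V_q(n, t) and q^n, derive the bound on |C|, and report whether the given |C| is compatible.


V_q(n, t) = 37687, q^n = 1977326743, Hamming bound = 52467, |C| = 14621 ≤ bound (satisfied).

Step 1: Compute V_q(n, t) = Σ_{j=0}^3 C(n, j) (q−1)^j.
  j = 0: C(11,0)·(6)^0 = 1·1 = 1.
  j = 1: C(11,1)·(6)^1 = 11·6 = 66.
  j = 2: C(11,2)·(6)^2 = 55·36 = 1980.
  j = 3: C(11,3)·(6)^3 = 165·216 = 35640.
  V_q(n, t) = 1 + 66 + 1980 + 35640 = 37687.
Step 2: q^n = 7^11 = 1977326743.
Step 3: Hamming bound ⌊q^n / V_q(n,t)⌋ = ⌊1977326743/37687⌋ = 52467.
Step 4: Compare |C| = 14621 to 52467: satisfied.
The claimed |C| lies below the Hamming bound.


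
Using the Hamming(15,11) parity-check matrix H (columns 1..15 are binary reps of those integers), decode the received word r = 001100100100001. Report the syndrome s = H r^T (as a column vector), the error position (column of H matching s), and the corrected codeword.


s = (0, 1, 0, 1)^T, error position = 5, corrected codeword c = 001110100100001

Compute s = H r^T mod 2 one row at a time:
  s_1 = 0 + 0 + 1 + 0 + 0 + 0 + 0 + 1 = 2 ≡ 0 (mod 2).
  s_2 = 1 + 0 + 0 + 1 + 0 + 0 + 0 + 1 = 3 ≡ 1 (mod 2).
  s_3 = 0 + 1 + 0 + 1 + 1 + 0 + 0 + 1 = 4 ≡ 0 (mod 2).
  s_4 = 0 + 1 + 0 + 1 + 0 + 0 + 0 + 1 = 3 ≡ 1 (mod 2).
s = (0, 1, 0, 1)^T — this equals column 5 of H (binary 0101), so error is at position 5.
Correct: flip bit 5 of r = 001100100100001 to get c = 001110100100001.


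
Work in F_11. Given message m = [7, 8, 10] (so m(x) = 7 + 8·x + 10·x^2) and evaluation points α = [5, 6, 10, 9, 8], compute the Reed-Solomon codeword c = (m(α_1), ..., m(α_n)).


c = [0, 8, 9, 9, 7]

Message polynomial: m(x) = 7 + 8·x + 10·x^2 (mod 11).
For each evaluation point α_i, compute m(α_i) mod 11:
  α_1 = 5: Horner steps 10 → 3 → 0, so m(5) = 0.
  α_2 = 6: Horner steps 10 → 2 → 8, so m(6) = 8.
  α_3 = 10: Horner steps 10 → 9 → 9, so m(10) = 9.
  α_4 = 9: Horner steps 10 → 10 → 9, so m(9) = 9.
  α_5 = 8: Horner steps 10 → 0 → 7, so m(8) = 7.
Codeword c = [0, 8, 9, 9, 7] ∈ F_11^5.


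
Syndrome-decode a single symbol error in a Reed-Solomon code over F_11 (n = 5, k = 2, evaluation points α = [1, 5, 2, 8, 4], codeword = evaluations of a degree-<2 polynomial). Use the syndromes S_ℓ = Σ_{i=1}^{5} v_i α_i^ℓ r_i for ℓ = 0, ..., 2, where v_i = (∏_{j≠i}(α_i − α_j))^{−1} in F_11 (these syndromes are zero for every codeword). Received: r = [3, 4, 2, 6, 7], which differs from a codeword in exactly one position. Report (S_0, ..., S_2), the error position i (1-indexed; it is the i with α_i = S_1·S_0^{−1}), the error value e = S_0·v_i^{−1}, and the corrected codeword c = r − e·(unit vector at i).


S = (6, 6, 6), error at position 1, error magnitude e = 9, c = [5, 4, 2, 6, 7].

Step 1: column multipliers v_i = (∏_{j≠i}(α_i − α_j))^{−1} mod 11.
  i = 1 (α = 1): (1−5)(1−2)(1−8)(1−4) = (−4)·(−1)·(−7)·(−3) = 84 ≡ 7, so v_1 = 7^{−1} = 8 (mod 11).
  i = 2 (α = 5): (5−1)(5−2)(5−8)(5−4) = 4·3·(−3)·1 = −36 ≡ 8, so v_2 = 8^{−1} = 7 (mod 11).
  i = 3 (α = 2): (2−1)(2−5)(2−8)(2−4) = 1·(−3)·(−6)·(−2) = −36 ≡ 8, so v_3 = 8^{−1} = 7 (mod 11).
  i = 4 (α = 8): (8−1)(8−5)(8−2)(8−4) = 7·3·6·4 = 504 ≡ 9, so v_4 = 9^{−1} = 5 (mod 11).
  i = 5 (α = 4): (4−1)(4−5)(4−2)(4−8) = 3·(−1)·2·(−4) = 24 ≡ 2, so v_5 = 2^{−1} = 6 (mod 11).
  v = [8, 7, 7, 5, 6].
Step 2: syndromes of r = [3, 4, 2, 6, 7] (all sums mod 11).
  S_0 = Σ v_i r_i = 8·3 + 7·4 + 7·2 + 5·6 + 6·7 = 138 ≡ 6.
  S_1 = Σ v_i α_i r_i = 8·1·3 + 7·5·4 + 7·2·2 + 5·8·6 + 6·4·7 = 600 ≡ 6.
  α_i^2 mod 11 = [1, 3, 4, 9, 5].
  S_2 = Σ v_i α_i^2 r_i = 8·1·3 + 7·3·4 + 7·4·2 + 5·9·6 + 6·5·7 = 644 ≡ 6.
  S = (6, 6, 6) ≠ 0, so r is not a codeword (an error is present).
Step 3: locate the error. For a single error e at position i, S_ℓ = v_i·e·α_i^ℓ, so α_err = S_1/S_0.
  S_0^{−1} = 6^{−1} = 2 (mod 11), so α_err = 6·2 = 12 ≡ 1 = α_1. Error position i = 1.
  Consistency check: S_2/S_1 = 6·2 = 12 ≡ 1 = α_err ✓ (single-error assumption holds).
Step 4: error magnitude e = S_0/v_1 = S_0·∏_{j≠1}(α_1 − α_j) = 6·7 = 42 ≡ 9 (mod 11).
Step 5: correct position 1: c_1 = r_1 − e = 3 − 9 ≡ 5 (mod 11). Hence c = [5, 4, 2, 6, 7].
  Check: interpolating c through the α_i gives m(x) = 8 + 8·x (degree < 2) with m(α_i) = c_i for every i, so c is indeed a codeword.


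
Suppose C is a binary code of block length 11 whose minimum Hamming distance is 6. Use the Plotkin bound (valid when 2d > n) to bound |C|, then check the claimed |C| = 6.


Plotkin bound M ≤ 12; given |C| = 6 ≤ bound (satisfied).

Check applicability: 2d = 12, n = 11.
2d − n = 1 > 0, so Plotkin applies.
Compute d/(2d−n) = 6/1 ≈ 6.0000.
⌊d/(2d−n)⌋ = 6.
Plotkin bound: M ≤ 2·6 = 12.
Given |C| = 6, check: satisfied.
This |C| is below the Plotkin bound.


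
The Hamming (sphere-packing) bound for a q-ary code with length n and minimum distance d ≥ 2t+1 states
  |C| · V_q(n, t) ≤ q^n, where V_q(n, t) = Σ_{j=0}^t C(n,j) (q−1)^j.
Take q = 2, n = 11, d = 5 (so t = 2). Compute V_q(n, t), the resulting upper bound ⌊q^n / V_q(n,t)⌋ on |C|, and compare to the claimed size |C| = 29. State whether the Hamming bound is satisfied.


V_q(n, t) = 67, q^n = 2048, Hamming bound = 30, |C| = 29 ≤ bound (satisfied).

Step 1: Compute V_q(n, t) = Σ_{j=0}^2 C(n, j) (q−1)^j.
  j = 0: C(11,0)·(1)^0 = 1·1 = 1.
  j = 1: C(11,1)·(1)^1 = 11·1 = 11.
  j = 2: C(11,2)·(1)^2 = 55·1 = 55.
  V_q(n, t) = 1 + 11 + 55 = 67.
Step 2: q^n = 2^11 = 2048.
Step 3: Hamming bound ⌊q^n / V_q(n,t)⌋ = ⌊2048/67⌋ = 30.
Step 4: Compare |C| = 29 to 30: satisfied.
The claimed |C| lies below the Hamming bound.


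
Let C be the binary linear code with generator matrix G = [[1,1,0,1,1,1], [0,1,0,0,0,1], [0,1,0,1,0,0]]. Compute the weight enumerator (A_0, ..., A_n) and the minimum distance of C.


Weight distribution: A_0 = 1, A_2 = 3, A_3 = 3, A_5 = 1. Minimum distance d = 2.

Enumerate all 2^3 = 8 messages m ∈ F_2^3.
For each, compute codeword c = mG in F_2^6, then tally its weight.
  m = 000 → c = 000000, weight = 0.
  m = 100 → c = 110111, weight = 5.
  m = 010 → c = 010001, weight = 2.
  m = 110 → c = 100110, weight = 3.
  m = 001 → c = 010100, weight = 2.
  m = 101 → c = 100011, weight = 3.
  m = 011 → c = 000101, weight = 2.
  m = 111 → c = 110010, weight = 3.
Tally weights:
  weight 0: 1 codewords.
  weight 2: 3 codewords.
  weight 3: 3 codewords.
  weight 5: 1 codewords.
Minimum distance d = smallest w > 0 with A_w > 0 = 2.
Sanity: Σ A_w = 8 = 2^3 = 8 ✓.


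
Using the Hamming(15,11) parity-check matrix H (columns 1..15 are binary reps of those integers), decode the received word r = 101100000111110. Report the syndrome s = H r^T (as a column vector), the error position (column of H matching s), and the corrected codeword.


s = (1, 0, 0, 0)^T, error position = 8, corrected codeword c = 101100010111110

Compute s = H r^T mod 2 one row at a time:
  s_1 = 0 + 0 + 1 + 1 + 1 + 1 + 1 + 0 = 5 ≡ 1 (mod 2).
  s_2 = 1 + 0 + 0 + 0 + 1 + 1 + 1 + 0 = 4 ≡ 0 (mod 2).
  s_3 = 0 + 1 + 0 + 0 + 1 + 1 + 1 + 0 = 4 ≡ 0 (mod 2).
  s_4 = 1 + 1 + 0 + 0 + 0 + 1 + 1 + 0 = 4 ≡ 0 (mod 2).
s = (1, 0, 0, 0)^T — this equals column 8 of H (binary 1000), so error is at position 8.
Correct: flip bit 8 of r = 101100000111110 to get c = 101100010111110.


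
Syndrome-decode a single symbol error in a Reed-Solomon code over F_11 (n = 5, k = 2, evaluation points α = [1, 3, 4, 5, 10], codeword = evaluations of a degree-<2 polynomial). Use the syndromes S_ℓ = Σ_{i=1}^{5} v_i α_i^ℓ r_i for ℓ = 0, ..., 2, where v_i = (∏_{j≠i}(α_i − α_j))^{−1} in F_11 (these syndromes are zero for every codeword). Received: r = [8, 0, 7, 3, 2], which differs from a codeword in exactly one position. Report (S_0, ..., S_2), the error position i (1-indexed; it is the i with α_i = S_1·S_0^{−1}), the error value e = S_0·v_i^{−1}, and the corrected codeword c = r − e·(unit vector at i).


S = (7, 4, 7), error at position 5, error magnitude e = 8, c = [8, 0, 7, 3, 5].

Step 1: column multipliers v_i = (∏_{j≠i}(α_i − α_j))^{−1} mod 11.
  i = 1 (α = 1): (1−3)(1−4)(1−5)(1−10) = (−2)·(−3)·(−4)·(−9) = 216 ≡ 7, so v_1 = 7^{−1} = 8 (mod 11).
  i = 2 (α = 3): (3−1)(3−4)(3−5)(3−10) = 2·(−1)·(−2)·(−7) = −28 ≡ 5, so v_2 = 5^{−1} = 9 (mod 11).
  i = 3 (α = 4): (4−1)(4−3)(4−5)(4−10) = 3·1·(−1)·(−6) = 18 ≡ 7, so v_3 = 7^{−1} = 8 (mod 11).
  i = 4 (α = 5): (5−1)(5−3)(5−4)(5−10) = 4·2·1·(−5) = −40 ≡ 4, so v_4 = 4^{−1} = 3 (mod 11).
  i = 5 (α = 10): (10−1)(10−3)(10−4)(10−5) = 9·7·6·5 = 1890 ≡ 9, so v_5 = 9^{−1} = 5 (mod 11).
  v = [8, 9, 8, 3, 5].
Step 2: syndromes of r = [8, 0, 7, 3, 2] (all sums mod 11).
  S_0 = Σ v_i r_i = 8·8 + 9·0 + 8·7 + 3·3 + 5·2 = 139 ≡ 7.
  S_1 = Σ v_i α_i r_i = 8·1·8 + 9·3·0 + 8·4·7 + 3·5·3 + 5·10·2 = 433 ≡ 4.
  α_i^2 mod 11 = [1, 9, 5, 3, 1].
  S_2 = Σ v_i α_i^2 r_i = 8·1·8 + 9·9·0 + 8·5·7 + 3·3·3 + 5·1·2 = 381 ≡ 7.
  S = (7, 4, 7) ≠ 0, so r is not a codeword (an error is present).
Step 3: locate the error. For a single error e at position i, S_ℓ = v_i·e·α_i^ℓ, so α_err = S_1/S_0.
  S_0^{−1} = 7^{−1} = 8 (mod 11), so α_err = 4·8 = 32 ≡ 10 = α_5. Error position i = 5.
  Consistency check: S_2/S_1 = 7·3 = 21 ≡ 10 = α_err ✓ (single-error assumption holds).
Step 4: error magnitude e = S_0/v_5 = S_0·∏_{j≠5}(α_5 − α_j) = 7·9 = 63 ≡ 8 (mod 11).
Step 5: correct position 5: c_5 = r_5 − e = 2 − 8 ≡ 5 (mod 11). Hence c = [8, 0, 7, 3, 5].
  Check: interpolating c through the α_i gives m(x) = 1 + 7·x (degree < 2) with m(α_i) = c_i for every i, so c is indeed a codeword.


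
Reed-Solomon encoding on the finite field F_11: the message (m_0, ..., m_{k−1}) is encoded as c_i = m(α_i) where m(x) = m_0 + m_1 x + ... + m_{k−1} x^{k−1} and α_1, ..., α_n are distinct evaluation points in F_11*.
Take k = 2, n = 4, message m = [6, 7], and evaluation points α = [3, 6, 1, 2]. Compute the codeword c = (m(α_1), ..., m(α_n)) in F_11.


c = [5, 4, 2, 9]

Message polynomial: m(x) = 6 + 7·x (mod 11).
For each evaluation point α_i, compute m(α_i) mod 11:
  α_1 = 3: Horner steps 7 → 5, so m(3) = 5.
  α_2 = 6: Horner steps 7 → 4, so m(6) = 4.
  α_3 = 1: Horner steps 7 → 2, so m(1) = 2.
  α_4 = 2: Horner steps 7 → 9, so m(2) = 9.
Codeword c = [5, 4, 2, 9] ∈ F_11^4.


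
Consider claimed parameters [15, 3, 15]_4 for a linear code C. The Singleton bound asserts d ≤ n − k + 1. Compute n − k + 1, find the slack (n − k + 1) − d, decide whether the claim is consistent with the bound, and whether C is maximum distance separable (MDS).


Singleton RHS = n − k + 1 = 13, slack = -2, bound violated (no such code; not MDS).

Singleton bound: d ≤ n − k + 1.
Here n = 15, k = 3, so n − k + 1 = 13.
Given d = 15, check d ≤ 13: NO.
Slack = (n − k + 1) − d = -2.
The slack is negative: d = 15 exceeds n − k + 1 = 13 by 2, so the Singleton bound is violated and no linear [15, 3, 15]_4 code can exist. In particular it is not MDS (MDS requires d = n − k + 1 exactly).
Description: the claimed parameters are [15, 3, 15]_4; such a code would be impossible (violates the Singleton bound).


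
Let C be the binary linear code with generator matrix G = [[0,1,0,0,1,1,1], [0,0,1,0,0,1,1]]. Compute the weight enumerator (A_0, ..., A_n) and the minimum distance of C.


Weight distribution: A_0 = 1, A_3 = 2, A_4 = 1. Minimum distance d = 3.

Enumerate all 2^2 = 4 messages m ∈ F_2^2.
For each, compute codeword c = mG in F_2^7, then tally its weight.
  m = 00 → c = 0000000, weight = 0.
  m = 10 → c = 0100111, weight = 4.
  m = 01 → c = 0010011, weight = 3.
  m = 11 → c = 0110100, weight = 3.
Tally weights:
  weight 0: 1 codewords.
  weight 3: 2 codewords.
  weight 4: 1 codewords.
Minimum distance d = smallest w > 0 with A_w > 0 = 3.
Sanity: Σ A_w = 4 = 2^2 = 4 ✓.


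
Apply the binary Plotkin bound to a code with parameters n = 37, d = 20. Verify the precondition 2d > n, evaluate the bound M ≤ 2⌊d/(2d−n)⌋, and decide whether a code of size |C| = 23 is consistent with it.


Plotkin bound M ≤ 12; given |C| = 23 > bound (violated).

Check applicability: 2d = 40, n = 37.
2d − n = 3 > 0, so Plotkin applies.
Compute d/(2d−n) = 20/3 ≈ 6.6667.
⌊d/(2d−n)⌋ = 6.
Plotkin bound: M ≤ 2·6 = 12.
Given |C| = 23, check: VIOLATED.
This |C| is above the Plotkin bound, so no binary code with n = 37, d = 20 and 23 codewords exists.


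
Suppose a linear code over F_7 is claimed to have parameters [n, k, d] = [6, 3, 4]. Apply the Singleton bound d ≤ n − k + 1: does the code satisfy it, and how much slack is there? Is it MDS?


Singleton RHS = n − k + 1 = 4, slack = 0, bound satisfied, MDS.

Singleton bound: d ≤ n − k + 1.
Here n = 6, k = 3, so n − k + 1 = 4.
Given d = 4, check d ≤ 4: YES.
Slack = (n − k + 1) − d = 0.
The code is MDS (slack = 0).
Description: the claimed parameters are [6, 3, 4]_7; such a code would be MDS (meets Singleton bound).


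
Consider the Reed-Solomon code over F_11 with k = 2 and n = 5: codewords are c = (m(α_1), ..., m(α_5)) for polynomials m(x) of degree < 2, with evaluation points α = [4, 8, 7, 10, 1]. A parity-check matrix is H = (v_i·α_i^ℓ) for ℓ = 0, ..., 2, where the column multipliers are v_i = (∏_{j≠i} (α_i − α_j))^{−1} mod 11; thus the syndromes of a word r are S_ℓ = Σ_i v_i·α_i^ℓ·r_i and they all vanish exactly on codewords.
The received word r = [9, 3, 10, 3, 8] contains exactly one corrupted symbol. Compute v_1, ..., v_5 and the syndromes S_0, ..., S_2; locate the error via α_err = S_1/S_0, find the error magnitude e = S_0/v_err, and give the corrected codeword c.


S = (5, 6, 5), error at position 4, error magnitude e = 3, c = [9, 3, 10, 0, 8].

Step 1: column multipliers v_i = (∏_{j≠i}(α_i − α_j))^{−1} mod 11.
  i = 1 (α = 4): (4−8)(4−7)(4−10)(4−1) = (−4)·(−3)·(−6)·3 = −216 ≡ 4, so v_1 = 4^{−1} = 3 (mod 11).
  i = 2 (α = 8): (8−4)(8−7)(8−10)(8−1) = 4·1·(−2)·7 = −56 ≡ 10, so v_2 = 10^{−1} = 10 (mod 11).
  i = 3 (α = 7): (7−4)(7−8)(7−10)(7−1) = 3·(−1)·(−3)·6 = 54 ≡ 10, so v_3 = 10^{−1} = 10 (mod 11).
  i = 4 (α = 10): (10−4)(10−8)(10−7)(10−1) = 6·2·3·9 = 324 ≡ 5, so v_4 = 5^{−1} = 9 (mod 11).
  i = 5 (α = 1): (1−4)(1−8)(1−7)(1−10) = (−3)·(−7)·(−6)·(−9) = 1134 ≡ 1, so v_5 = 1^{−1} = 1 (mod 11).
  v = [3, 10, 10, 9, 1].
Step 2: syndromes of r = [9, 3, 10, 3, 8] (all sums mod 11).
  S_0 = Σ v_i r_i = 3·9 + 10·3 + 10·10 + 9·3 + 1·8 = 192 ≡ 5.
  S_1 = Σ v_i α_i r_i = 3·4·9 + 10·8·3 + 10·7·10 + 9·10·3 + 1·1·8 = 1326 ≡ 6.
  α_i^2 mod 11 = [5, 9, 5, 1, 1].
  S_2 = Σ v_i α_i^2 r_i = 3·5·9 + 10·9·3 + 10·5·10 + 9·1·3 + 1·1·8 = 940 ≡ 5.
  S = (5, 6, 5) ≠ 0, so r is not a codeword (an error is present).
Step 3: locate the error. For a single error e at position i, S_ℓ = v_i·e·α_i^ℓ, so α_err = S_1/S_0.
  S_0^{−1} = 5^{−1} = 9 (mod 11), so α_err = 6·9 = 54 ≡ 10 = α_4. Error position i = 4.
  Consistency check: S_2/S_1 = 5·2 = 10 ≡ 10 = α_err ✓ (single-error assumption holds).
Step 4: error magnitude e = S_0/v_4 = S_0·∏_{j≠4}(α_4 − α_j) = 5·5 = 25 ≡ 3 (mod 11).
Step 5: correct position 4: c_4 = r_4 − e = 3 − 3 ≡ 0 (mod 11). Hence c = [9, 3, 10, 0, 8].
  Check: interpolating c through the α_i gives m(x) = 4 + 4·x (degree < 2) with m(α_i) = c_i for every i, so c is indeed a codeword.
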